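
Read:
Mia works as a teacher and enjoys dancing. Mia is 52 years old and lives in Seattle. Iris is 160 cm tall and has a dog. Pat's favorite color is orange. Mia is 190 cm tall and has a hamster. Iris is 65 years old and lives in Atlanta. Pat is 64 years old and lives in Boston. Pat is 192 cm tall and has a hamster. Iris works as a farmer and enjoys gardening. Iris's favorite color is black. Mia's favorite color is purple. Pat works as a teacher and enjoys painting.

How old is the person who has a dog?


Person with dog is Iris, age 65

65


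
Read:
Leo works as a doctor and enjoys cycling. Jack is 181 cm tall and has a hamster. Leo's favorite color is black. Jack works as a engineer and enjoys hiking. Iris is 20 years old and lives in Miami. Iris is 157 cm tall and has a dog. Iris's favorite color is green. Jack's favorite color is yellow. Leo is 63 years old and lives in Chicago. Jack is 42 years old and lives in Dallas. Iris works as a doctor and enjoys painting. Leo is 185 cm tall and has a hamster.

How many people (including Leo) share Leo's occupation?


Leo is a doctor. Count = 2

2


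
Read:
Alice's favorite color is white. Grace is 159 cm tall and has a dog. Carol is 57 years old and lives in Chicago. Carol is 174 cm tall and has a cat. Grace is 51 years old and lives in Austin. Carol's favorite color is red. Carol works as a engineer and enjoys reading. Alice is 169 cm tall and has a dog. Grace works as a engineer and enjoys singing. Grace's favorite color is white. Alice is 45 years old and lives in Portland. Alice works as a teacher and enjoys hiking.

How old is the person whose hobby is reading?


Person with hobby=reading is Carol, age 57

57


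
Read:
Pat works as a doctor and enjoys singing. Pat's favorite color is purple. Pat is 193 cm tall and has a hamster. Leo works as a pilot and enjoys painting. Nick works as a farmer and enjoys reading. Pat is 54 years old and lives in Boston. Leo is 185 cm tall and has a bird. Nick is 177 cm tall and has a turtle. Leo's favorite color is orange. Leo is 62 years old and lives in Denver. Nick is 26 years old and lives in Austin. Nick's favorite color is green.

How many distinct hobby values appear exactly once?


Unique hobby values: 3

3


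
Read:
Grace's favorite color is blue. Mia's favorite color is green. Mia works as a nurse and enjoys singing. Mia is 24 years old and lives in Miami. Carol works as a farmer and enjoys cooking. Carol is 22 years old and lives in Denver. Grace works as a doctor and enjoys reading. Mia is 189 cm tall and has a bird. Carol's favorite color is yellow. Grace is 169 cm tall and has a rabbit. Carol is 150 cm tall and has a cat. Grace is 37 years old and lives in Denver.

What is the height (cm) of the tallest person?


Tallest: Mia at 189 cm

189


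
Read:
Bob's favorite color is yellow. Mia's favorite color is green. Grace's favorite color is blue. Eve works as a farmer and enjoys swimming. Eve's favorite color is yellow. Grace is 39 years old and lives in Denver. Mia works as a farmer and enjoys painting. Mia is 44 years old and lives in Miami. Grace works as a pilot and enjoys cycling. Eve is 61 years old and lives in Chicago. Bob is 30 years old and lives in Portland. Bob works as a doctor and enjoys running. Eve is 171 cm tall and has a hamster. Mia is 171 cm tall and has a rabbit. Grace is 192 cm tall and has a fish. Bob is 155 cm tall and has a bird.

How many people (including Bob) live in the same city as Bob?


Bob lives in Portland. Count = 1

1


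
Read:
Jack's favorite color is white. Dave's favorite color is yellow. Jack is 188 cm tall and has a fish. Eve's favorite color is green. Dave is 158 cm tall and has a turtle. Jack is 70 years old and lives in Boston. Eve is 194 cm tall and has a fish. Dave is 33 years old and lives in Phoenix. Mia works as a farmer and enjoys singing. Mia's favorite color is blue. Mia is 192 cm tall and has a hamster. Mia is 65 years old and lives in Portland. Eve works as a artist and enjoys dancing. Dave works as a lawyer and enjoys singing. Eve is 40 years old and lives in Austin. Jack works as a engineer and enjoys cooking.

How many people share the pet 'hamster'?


Count: 1

1


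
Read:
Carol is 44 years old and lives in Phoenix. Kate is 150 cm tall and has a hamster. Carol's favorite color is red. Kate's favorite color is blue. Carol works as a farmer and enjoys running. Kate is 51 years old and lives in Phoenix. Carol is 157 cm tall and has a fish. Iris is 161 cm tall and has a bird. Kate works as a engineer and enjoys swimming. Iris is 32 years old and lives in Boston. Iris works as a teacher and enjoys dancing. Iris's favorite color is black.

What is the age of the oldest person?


Oldest: Kate at 51

51


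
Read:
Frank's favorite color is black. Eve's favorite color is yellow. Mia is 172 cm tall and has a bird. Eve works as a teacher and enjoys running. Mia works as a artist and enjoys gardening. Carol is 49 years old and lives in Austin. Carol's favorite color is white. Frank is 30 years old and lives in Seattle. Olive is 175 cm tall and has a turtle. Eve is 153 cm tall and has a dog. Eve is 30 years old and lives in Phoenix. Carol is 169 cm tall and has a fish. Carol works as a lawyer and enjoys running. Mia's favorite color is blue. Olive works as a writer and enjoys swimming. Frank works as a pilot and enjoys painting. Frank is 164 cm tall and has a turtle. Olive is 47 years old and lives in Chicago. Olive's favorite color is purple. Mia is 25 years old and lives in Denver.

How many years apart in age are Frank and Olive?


30 vs 47, diff = 17

17


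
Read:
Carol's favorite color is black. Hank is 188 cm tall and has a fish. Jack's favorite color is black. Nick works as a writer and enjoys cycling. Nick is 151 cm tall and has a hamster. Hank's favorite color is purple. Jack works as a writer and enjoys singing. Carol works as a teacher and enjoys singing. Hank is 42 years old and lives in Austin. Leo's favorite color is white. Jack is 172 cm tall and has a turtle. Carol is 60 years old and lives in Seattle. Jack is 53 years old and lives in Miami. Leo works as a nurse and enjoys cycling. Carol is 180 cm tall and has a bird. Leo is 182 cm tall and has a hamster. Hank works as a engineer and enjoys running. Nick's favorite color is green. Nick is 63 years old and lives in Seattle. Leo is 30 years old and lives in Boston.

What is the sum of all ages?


30+53+60+63+42 = 248

248


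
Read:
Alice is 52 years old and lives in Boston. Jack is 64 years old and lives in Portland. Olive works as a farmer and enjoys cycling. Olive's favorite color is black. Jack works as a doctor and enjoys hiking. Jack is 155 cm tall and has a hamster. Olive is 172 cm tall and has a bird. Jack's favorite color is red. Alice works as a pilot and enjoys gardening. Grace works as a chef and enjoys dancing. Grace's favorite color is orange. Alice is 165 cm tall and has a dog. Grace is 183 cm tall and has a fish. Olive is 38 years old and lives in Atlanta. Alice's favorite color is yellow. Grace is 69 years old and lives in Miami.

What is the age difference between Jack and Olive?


|64 - 38| = 26

26


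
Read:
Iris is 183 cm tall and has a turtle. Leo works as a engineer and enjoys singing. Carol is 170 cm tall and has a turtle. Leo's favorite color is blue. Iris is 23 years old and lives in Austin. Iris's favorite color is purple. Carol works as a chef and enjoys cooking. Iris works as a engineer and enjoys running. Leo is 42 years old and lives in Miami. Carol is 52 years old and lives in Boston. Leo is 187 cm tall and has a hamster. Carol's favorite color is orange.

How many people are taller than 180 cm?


Taller than 180: 2

2


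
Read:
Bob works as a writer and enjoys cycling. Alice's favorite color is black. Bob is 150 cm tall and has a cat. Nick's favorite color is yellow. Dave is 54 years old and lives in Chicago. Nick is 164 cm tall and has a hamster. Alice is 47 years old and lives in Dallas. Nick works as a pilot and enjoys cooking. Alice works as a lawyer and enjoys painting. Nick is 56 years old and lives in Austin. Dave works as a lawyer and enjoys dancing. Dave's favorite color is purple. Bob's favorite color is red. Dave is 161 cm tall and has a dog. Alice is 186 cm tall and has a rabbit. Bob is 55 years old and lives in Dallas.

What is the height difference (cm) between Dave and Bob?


|161 - 150| = 11

11


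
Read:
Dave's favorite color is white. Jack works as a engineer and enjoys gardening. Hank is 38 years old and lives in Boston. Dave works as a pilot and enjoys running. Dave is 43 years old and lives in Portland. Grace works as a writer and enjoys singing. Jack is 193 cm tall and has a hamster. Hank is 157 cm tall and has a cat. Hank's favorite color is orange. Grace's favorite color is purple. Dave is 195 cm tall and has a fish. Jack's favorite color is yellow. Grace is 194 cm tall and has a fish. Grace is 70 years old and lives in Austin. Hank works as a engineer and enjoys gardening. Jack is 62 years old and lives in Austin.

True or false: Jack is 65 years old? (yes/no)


Jack is actually 62. no

no


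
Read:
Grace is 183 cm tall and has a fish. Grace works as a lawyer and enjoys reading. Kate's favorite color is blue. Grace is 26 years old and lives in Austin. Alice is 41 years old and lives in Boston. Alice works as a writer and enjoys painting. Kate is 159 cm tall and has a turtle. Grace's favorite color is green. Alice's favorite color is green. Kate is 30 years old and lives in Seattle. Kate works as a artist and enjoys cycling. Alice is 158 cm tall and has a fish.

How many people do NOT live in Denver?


Not in Denver: 3

3


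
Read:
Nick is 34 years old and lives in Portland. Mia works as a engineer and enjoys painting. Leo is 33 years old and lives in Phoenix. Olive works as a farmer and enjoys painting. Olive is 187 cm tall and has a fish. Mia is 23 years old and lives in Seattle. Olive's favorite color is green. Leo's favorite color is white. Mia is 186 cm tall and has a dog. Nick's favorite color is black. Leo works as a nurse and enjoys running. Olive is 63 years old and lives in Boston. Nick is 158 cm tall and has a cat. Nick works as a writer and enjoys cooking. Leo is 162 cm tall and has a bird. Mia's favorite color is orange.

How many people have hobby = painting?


Count: 2

2


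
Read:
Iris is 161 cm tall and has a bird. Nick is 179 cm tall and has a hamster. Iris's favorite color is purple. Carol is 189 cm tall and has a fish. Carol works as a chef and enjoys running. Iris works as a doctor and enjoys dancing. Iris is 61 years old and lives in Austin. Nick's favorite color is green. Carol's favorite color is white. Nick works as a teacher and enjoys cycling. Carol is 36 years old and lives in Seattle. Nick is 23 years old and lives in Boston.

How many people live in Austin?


Count in Austin: 1

1


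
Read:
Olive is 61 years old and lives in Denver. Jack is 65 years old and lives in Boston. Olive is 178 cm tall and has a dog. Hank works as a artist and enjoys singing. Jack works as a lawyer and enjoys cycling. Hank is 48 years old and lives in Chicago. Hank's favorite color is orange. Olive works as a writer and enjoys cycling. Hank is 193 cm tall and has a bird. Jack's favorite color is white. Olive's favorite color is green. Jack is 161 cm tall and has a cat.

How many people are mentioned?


People: Olive, Hank, Jack. Count = 3

3


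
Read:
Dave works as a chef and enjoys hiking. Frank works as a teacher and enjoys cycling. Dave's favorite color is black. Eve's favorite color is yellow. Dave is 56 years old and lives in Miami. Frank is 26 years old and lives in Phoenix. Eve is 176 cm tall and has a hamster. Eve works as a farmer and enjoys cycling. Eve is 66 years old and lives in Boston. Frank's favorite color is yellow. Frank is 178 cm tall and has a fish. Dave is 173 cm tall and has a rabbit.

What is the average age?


Sum=148, n=3, avg=49.33

49.33


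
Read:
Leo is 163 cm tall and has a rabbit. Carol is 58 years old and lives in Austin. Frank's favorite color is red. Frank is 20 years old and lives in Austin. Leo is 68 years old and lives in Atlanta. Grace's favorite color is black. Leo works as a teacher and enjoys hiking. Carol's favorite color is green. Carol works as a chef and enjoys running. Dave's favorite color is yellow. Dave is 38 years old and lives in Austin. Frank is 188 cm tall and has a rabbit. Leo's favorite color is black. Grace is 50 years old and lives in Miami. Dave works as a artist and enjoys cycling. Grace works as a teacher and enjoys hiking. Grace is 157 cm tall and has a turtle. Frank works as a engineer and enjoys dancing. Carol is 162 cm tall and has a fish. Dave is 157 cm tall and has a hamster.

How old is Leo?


Leo is 68 years old

68


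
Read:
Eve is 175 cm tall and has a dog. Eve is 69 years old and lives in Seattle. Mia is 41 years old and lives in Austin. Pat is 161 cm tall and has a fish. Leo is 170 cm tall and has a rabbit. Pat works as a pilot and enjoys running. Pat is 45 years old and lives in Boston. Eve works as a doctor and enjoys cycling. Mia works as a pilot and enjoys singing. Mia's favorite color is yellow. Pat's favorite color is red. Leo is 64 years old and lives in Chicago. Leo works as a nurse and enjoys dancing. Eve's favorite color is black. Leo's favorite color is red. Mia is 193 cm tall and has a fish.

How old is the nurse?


The nurse is Leo, age 64

64


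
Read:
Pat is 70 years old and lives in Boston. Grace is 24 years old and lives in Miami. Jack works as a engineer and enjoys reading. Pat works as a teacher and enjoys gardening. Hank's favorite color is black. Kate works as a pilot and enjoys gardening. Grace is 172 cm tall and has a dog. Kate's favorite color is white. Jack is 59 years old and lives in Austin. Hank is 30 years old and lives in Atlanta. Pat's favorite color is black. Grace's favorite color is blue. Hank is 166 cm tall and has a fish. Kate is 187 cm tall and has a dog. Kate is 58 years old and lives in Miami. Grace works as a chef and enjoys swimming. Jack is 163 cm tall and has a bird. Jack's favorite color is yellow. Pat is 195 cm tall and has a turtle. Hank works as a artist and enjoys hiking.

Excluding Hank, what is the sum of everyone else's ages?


Sum (excluding Hank): 211

211


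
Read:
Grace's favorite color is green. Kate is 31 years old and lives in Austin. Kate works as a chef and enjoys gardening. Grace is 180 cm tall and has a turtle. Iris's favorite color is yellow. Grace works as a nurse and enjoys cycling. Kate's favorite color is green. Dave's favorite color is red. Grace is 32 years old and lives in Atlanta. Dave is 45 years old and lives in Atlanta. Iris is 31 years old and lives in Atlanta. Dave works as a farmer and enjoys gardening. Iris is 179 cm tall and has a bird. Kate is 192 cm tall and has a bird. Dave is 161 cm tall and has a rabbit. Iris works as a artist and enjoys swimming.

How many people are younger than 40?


Filter: 3

3


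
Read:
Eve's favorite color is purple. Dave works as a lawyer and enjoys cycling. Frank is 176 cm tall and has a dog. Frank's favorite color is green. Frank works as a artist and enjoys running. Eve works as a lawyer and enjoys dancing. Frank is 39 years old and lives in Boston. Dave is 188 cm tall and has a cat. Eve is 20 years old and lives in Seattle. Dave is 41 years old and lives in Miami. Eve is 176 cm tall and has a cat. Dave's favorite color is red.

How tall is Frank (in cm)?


Frank is 176 cm tall

176


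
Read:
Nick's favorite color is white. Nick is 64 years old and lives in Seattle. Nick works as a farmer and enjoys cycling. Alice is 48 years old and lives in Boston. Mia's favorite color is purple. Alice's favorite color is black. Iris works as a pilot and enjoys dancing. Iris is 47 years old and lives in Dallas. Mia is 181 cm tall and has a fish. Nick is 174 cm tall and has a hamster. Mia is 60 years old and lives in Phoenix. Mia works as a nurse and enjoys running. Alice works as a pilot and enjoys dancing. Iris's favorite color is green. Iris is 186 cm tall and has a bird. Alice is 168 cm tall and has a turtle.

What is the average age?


Sum=219, n=4, avg=54.75

54.75


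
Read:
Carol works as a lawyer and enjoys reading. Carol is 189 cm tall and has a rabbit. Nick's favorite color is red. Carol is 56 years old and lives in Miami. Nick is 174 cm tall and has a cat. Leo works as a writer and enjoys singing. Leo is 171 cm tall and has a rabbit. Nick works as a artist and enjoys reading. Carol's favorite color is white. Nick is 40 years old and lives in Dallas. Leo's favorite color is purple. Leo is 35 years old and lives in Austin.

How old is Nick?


Nick is 40 years old

40


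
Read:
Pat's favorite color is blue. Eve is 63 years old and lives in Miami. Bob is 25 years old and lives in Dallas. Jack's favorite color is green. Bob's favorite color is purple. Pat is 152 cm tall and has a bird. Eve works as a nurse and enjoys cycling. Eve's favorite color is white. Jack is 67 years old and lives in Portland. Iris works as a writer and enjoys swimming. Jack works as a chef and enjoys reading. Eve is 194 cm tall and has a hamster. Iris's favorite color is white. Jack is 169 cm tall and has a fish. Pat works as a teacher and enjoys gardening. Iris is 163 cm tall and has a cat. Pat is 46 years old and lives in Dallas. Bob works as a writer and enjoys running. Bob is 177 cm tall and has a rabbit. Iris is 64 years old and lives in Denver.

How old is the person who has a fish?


Person with fish is Jack, age 67

67


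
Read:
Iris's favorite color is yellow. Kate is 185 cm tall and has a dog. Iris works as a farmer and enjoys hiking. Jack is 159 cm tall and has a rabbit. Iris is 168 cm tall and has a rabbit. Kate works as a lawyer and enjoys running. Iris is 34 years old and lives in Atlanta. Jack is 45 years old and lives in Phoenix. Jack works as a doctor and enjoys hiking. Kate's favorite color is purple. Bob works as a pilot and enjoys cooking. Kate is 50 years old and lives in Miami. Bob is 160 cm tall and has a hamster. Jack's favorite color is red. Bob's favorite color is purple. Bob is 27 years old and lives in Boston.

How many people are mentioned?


People: Iris, Kate, Bob, Jack. Count = 4

4


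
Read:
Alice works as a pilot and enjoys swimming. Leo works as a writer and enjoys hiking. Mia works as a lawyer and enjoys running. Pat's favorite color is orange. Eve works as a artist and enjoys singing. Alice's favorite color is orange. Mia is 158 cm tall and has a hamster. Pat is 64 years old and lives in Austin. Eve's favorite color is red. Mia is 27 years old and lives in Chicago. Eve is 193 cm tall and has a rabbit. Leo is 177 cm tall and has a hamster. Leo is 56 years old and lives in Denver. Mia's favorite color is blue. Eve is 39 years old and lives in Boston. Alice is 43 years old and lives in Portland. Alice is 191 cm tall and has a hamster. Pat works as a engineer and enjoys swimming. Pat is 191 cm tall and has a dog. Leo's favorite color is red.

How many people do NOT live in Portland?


Not in Portland: 4

4


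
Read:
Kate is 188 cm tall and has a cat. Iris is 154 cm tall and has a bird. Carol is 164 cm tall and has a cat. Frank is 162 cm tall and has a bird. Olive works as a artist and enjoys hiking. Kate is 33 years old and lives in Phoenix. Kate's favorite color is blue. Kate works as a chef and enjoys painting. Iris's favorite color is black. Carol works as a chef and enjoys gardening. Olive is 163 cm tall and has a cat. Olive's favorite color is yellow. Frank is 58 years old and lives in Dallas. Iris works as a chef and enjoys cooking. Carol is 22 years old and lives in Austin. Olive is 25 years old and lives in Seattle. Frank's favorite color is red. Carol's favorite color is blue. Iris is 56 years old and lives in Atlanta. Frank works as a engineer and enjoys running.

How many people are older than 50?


Filter: 2

2


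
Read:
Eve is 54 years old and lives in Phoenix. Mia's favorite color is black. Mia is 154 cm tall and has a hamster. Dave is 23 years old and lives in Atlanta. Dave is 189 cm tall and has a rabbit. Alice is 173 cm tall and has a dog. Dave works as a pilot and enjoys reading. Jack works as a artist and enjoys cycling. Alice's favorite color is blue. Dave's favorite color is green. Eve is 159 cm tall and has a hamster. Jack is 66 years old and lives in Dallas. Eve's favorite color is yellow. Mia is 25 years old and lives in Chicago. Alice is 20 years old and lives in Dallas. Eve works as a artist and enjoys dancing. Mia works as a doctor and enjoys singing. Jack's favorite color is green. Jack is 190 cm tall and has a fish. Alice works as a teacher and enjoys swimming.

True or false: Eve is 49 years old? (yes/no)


Eve is actually 54. no

no


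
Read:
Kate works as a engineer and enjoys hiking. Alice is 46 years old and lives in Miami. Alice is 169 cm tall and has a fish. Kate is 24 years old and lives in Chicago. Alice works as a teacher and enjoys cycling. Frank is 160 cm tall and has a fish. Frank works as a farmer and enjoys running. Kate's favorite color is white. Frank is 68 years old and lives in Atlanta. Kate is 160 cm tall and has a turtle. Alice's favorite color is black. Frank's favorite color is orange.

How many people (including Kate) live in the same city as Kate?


Kate lives in Chicago. Count = 1

1


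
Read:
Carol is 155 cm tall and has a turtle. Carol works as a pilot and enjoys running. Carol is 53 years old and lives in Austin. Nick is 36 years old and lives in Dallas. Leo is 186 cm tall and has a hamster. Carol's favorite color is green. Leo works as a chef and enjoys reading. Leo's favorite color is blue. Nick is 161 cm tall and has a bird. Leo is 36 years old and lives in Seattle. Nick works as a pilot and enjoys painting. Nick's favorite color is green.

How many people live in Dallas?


Count in Dallas: 1

1


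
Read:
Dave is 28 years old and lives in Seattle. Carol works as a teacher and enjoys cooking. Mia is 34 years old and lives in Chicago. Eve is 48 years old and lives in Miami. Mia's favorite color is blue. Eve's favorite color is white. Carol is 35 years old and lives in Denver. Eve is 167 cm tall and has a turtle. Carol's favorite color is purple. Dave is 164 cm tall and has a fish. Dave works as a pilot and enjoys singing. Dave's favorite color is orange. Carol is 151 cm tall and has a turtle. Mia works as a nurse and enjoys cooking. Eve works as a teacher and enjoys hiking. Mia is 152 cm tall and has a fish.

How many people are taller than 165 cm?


Taller than 165: 1

1


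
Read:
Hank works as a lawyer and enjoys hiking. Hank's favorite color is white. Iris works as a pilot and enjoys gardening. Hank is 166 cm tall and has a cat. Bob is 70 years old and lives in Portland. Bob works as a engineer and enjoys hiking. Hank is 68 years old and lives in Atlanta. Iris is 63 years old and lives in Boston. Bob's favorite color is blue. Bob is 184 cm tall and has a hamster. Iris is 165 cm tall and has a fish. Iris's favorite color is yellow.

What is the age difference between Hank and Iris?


|68 - 63| = 5

5


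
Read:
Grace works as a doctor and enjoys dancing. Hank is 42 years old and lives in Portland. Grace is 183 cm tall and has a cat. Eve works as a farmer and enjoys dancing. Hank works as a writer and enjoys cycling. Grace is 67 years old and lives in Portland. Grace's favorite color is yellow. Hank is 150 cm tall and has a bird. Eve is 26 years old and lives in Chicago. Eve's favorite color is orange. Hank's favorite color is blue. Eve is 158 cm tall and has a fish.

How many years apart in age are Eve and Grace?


26 vs 67, diff = 41

41


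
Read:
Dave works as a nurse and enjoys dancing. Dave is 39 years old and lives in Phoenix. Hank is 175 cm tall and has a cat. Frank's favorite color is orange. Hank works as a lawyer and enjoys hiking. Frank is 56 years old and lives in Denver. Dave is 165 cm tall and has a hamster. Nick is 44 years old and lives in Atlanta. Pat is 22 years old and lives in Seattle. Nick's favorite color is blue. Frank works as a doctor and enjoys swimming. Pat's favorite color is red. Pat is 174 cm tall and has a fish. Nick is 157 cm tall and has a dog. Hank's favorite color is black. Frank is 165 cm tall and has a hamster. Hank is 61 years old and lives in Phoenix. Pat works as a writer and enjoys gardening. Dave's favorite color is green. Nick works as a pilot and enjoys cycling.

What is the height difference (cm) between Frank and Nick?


|165 - 157| = 8

8


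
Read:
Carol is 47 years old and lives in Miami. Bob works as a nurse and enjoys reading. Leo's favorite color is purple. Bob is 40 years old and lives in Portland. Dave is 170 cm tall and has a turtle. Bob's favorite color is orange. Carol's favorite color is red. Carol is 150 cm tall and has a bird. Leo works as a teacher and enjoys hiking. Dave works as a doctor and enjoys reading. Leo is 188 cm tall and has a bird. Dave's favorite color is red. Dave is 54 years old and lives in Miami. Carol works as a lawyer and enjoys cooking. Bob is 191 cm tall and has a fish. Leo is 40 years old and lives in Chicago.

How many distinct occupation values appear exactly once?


Unique occupation values: 4

4


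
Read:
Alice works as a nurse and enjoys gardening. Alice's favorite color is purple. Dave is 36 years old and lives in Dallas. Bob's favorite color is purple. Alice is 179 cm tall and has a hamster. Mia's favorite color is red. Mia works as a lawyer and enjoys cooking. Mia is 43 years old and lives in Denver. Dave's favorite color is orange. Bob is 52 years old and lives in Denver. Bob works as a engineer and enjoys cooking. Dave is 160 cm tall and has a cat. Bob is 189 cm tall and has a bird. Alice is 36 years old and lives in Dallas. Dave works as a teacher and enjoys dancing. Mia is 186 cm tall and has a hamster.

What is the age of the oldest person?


Oldest: Bob at 52

52


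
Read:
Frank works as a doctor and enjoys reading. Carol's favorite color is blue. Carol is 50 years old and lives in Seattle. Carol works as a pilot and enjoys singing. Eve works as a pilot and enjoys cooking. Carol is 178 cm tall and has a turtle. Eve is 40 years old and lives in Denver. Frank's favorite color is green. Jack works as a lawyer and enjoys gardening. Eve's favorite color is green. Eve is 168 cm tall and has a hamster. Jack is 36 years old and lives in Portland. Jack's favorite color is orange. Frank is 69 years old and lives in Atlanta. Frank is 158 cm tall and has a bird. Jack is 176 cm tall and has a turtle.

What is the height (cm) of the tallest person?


Tallest: Carol at 178 cm

178


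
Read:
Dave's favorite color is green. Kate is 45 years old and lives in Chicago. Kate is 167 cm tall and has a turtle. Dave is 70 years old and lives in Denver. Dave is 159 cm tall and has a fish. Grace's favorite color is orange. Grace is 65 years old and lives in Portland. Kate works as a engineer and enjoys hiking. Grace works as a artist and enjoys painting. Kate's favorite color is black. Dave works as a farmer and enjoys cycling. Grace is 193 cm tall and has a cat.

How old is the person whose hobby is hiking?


Person with hobby=hiking is Kate, age 45

45


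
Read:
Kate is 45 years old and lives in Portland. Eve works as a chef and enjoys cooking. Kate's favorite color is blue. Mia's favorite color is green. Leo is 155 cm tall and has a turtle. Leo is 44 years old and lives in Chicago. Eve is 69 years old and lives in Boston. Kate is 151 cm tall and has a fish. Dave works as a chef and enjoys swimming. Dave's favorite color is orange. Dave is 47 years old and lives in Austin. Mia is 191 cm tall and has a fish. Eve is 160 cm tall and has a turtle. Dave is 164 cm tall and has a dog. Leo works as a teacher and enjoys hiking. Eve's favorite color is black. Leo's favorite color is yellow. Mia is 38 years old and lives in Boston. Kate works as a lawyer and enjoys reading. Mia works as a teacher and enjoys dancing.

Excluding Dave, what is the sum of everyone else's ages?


Sum (excluding Dave): 196

196


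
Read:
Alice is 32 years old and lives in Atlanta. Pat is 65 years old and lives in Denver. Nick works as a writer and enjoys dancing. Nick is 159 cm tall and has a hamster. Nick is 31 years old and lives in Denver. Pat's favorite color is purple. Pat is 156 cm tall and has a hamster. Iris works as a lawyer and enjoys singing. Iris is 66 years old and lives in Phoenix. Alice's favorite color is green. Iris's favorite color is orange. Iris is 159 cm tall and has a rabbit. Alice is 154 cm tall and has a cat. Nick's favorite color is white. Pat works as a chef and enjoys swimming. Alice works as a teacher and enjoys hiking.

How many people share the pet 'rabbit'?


Count: 1

1


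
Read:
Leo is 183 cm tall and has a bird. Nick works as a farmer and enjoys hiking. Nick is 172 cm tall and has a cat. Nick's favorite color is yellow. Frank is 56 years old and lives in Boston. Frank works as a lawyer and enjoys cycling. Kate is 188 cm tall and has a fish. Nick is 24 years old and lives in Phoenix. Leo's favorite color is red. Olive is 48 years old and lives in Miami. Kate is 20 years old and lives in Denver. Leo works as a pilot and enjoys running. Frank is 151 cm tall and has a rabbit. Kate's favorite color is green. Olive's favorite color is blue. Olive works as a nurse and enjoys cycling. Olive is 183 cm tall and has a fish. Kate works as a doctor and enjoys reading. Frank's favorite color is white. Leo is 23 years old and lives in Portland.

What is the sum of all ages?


48+20+24+56+23 = 171

171


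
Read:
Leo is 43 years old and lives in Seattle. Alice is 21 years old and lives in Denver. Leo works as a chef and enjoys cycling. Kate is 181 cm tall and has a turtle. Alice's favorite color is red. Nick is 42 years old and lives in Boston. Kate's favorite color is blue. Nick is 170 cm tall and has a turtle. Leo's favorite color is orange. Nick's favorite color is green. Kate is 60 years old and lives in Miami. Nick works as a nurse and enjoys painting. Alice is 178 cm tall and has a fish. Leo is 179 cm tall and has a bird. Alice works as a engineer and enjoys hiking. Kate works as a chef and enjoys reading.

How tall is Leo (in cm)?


Leo is 179 cm tall

179


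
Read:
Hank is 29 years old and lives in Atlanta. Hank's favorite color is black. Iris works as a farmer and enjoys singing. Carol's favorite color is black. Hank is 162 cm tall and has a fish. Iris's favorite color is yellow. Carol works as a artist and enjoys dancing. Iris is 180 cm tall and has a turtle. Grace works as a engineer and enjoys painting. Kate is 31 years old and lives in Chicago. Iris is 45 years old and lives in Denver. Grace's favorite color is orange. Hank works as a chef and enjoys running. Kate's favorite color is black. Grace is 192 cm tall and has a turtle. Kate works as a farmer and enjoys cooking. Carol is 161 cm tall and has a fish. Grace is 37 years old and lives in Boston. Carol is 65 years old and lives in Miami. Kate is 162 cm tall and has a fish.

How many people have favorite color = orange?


Count: 1

1


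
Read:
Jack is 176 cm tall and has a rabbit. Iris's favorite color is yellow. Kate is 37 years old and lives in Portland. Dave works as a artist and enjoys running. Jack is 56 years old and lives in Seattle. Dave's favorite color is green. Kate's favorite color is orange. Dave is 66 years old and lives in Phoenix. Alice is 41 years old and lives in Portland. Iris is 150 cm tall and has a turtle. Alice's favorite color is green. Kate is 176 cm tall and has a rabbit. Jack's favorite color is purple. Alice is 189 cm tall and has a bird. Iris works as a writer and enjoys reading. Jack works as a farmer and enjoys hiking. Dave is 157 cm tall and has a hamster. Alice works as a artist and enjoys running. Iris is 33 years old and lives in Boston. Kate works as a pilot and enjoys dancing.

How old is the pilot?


The pilot is Kate, age 37

37


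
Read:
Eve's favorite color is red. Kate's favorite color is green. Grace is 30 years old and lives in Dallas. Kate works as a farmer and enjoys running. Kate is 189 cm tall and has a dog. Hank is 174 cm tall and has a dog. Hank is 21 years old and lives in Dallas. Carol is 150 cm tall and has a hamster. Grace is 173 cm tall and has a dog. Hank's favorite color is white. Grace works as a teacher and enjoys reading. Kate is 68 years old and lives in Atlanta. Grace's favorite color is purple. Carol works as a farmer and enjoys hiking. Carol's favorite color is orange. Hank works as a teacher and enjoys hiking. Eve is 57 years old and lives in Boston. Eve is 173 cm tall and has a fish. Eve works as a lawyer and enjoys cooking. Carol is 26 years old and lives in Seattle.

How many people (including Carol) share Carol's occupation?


Carol is a farmer. Count = 2

2


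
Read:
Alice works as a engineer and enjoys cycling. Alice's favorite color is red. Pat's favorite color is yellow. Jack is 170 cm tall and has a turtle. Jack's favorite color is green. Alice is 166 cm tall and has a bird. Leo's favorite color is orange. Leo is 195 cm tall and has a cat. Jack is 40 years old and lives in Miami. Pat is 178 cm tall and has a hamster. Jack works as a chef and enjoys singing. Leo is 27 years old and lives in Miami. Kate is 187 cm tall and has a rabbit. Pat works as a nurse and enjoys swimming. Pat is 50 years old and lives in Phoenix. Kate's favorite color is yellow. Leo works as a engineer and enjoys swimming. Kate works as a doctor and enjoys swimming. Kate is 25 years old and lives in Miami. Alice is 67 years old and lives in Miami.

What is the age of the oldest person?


Oldest: Alice at 67

67


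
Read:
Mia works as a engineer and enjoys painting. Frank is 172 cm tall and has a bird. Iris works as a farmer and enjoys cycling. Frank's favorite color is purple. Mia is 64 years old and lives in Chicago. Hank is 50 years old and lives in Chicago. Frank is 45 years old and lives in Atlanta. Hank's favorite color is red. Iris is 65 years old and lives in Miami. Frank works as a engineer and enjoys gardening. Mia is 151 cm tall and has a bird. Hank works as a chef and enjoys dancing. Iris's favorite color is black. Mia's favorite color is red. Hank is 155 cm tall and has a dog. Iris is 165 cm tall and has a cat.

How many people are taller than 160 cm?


Taller than 160: 2

2


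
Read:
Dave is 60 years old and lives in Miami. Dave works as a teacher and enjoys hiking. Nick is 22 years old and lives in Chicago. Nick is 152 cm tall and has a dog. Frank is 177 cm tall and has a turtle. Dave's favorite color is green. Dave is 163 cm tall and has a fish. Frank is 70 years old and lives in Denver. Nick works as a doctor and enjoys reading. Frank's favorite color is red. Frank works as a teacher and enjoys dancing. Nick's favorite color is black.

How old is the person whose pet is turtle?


Person with pet=turtle is Frank, age 70

70


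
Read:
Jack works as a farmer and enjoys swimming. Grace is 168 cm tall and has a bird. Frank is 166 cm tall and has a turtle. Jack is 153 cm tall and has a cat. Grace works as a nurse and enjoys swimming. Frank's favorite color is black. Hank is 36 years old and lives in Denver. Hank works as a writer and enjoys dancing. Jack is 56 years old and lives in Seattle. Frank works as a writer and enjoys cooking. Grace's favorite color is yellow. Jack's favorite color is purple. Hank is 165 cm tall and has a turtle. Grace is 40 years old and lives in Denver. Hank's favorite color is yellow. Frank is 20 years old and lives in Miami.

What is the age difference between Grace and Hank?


|40 - 36| = 4

4


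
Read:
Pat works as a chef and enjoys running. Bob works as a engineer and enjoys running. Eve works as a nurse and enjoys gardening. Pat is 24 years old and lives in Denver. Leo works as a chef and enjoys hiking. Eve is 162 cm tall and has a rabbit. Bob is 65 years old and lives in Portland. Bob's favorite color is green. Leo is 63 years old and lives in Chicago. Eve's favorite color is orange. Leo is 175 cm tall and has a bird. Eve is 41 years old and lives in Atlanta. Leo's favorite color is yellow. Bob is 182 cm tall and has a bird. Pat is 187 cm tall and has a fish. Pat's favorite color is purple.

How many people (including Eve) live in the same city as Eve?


Eve lives in Atlanta. Count = 1

1


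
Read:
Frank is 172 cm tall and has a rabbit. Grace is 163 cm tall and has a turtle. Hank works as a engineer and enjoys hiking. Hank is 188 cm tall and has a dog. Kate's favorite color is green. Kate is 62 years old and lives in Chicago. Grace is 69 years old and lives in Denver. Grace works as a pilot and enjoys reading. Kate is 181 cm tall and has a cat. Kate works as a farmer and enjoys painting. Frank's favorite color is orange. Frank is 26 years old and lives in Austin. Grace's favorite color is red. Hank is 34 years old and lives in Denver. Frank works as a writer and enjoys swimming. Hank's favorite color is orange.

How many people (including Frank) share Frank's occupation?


Frank is a writer. Count = 1

1


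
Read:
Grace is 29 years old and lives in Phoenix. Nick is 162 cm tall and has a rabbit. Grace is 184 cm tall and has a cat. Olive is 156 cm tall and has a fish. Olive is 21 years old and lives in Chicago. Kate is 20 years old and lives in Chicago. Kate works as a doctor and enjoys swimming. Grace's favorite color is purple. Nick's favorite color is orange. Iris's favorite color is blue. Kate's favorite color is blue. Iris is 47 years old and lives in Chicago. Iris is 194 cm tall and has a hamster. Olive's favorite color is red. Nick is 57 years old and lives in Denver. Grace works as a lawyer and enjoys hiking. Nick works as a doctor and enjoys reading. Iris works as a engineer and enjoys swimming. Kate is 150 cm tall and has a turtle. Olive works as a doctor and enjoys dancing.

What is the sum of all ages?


21+20+29+57+47 = 174

174


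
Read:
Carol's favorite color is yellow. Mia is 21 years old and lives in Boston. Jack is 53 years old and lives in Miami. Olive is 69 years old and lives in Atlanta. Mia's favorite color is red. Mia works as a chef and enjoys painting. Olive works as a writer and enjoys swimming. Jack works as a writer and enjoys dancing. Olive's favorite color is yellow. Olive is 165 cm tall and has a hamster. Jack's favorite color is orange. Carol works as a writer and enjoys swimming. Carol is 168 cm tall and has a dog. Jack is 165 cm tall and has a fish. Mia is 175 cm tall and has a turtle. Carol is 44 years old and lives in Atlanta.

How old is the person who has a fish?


Person with fish is Jack, age 53

53


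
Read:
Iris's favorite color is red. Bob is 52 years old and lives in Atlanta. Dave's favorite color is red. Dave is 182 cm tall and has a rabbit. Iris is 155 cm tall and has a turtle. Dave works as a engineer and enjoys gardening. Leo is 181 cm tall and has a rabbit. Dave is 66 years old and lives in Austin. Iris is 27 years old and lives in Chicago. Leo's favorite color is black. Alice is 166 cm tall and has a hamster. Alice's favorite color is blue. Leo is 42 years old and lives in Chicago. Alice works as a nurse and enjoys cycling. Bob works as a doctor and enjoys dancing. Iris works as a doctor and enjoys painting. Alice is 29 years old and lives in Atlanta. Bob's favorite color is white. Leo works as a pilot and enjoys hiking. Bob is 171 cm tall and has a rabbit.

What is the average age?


Sum=216, n=5, avg=43.2

43.2


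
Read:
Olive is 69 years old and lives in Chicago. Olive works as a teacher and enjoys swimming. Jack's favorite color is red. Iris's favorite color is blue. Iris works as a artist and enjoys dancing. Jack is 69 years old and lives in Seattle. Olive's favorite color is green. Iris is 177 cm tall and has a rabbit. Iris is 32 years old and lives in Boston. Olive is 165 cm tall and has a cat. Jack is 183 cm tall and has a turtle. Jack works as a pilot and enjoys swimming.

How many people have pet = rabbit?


Count: 1

1


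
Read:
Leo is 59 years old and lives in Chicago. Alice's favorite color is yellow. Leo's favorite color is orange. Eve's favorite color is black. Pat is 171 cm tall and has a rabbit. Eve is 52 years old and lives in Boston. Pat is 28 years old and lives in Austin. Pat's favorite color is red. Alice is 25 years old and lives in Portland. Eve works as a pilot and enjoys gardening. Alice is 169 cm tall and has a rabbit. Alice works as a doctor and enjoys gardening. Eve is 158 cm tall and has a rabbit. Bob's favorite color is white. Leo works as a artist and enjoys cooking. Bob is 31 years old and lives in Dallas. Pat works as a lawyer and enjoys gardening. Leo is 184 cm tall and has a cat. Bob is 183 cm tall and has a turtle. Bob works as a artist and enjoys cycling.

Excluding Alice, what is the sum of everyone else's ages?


Sum (excluding Alice): 170

170
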